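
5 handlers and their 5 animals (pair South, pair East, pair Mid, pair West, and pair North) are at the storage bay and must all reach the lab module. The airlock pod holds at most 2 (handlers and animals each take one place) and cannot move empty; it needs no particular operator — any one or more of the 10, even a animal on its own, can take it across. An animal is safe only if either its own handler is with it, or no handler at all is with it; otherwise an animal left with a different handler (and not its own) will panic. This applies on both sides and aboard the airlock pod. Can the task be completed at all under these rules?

Following every safe sequence of crossings from the start, the most of the 10 that can be at the lab module as the airlock pod arrives there on crossings 1, 3, 5, 7 is 2, 3, 4, 5 respectively; the best ever achieved is 5 of 10.
From crossing 9 on, no configuration arises that was not already reachable earlier: only 82 distinct safe configurations (who is on which side, and where the airlock pod is) can ever be reached, none of them has everyone across, and every continuation just revisits them. So no valid plan exists.

No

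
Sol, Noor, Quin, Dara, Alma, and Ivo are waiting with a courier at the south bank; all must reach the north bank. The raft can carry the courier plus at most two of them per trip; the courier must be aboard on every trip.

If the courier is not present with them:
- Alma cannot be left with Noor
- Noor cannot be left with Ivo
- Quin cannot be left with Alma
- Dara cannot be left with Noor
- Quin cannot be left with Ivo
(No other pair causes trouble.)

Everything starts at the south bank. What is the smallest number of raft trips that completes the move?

7

Counting alone: the courier can take at most 2 across per trip to the north bank, so moving all 6 needs at least 3 loaded trips out, with a return between consecutive ones — at least 5 crossings.
The safety rule pushes this higher. Following every safe sequence of crossings, the most of the 6 that can be at the north bank as the raft arrives there on crossing 5 is 5 — never all 6.
So no plan with fewer than 7 crossings exists, and this one achieves 7:
1. Courier goes to the north bank with Noor and Quin.  [the south bank: Alma, Dara, Ivo, Sol | the north bank: Noor, Quin]
2. Courier goes back to the south bank alone.  [the south bank: Alma, Dara, Ivo, Sol | the north bank: Noor, Quin]
3. Courier goes to the north bank with Dara and Sol.  [the south bank: Alma, Ivo | the north bank: Dara, Noor, Quin, Sol]
4. Courier goes back to the south bank with Noor.  [the south bank: Alma, Ivo, Noor | the north bank: Dara, Quin, Sol]
5. Courier goes to the north bank with Alma and Ivo.  [the south bank: Noor | the north bank: Alma, Dara, Ivo, Quin, Sol]
6. Courier goes back to the south bank with Quin.  [the south bank: Noor, Quin | the north bank: Alma, Dara, Ivo, Sol]
7. Courier goes to the north bank with Noor and Quin.  [the south bank: — | the north bank: Alma, Dara, Ivo, Noor, Quin, Sol]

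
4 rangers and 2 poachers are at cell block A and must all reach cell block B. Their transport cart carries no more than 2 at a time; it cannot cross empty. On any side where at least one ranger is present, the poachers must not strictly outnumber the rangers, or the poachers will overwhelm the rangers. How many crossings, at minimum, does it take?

Counting alone: each trip to cell block B takes at most 2 across and each return brings at least 1 back, so after t trips out (and t−1 returns) at most 2t − (t−1) of the 6 are across; that first reaches 6 at t = 5, so at least 9 crossings are needed.
The plan below uses exactly 9 crossings, so it is optimal:
1. 2 poachers → cell block B.  (cell block A: 4R 0P; cell block B: 0R 2P)
2. 1 poacher ← cell block A.  (cell block A: 4R 1P; cell block B: 0R 1P)
3. 2 rangers → cell block B.  (cell block A: 2R 1P; cell block B: 2R 1P)
4. 1 poacher ← cell block A.  (cell block A: 2R 2P; cell block B: 2R 0P)
5. 2 poachers → cell block B.  (cell block A: 2R 0P; cell block B: 2R 2P)
6. 1 poacher ← cell block A.  (cell block A: 2R 1P; cell block B: 2R 1P)
7. 1 ranger and 1 poacher → cell block B.  (cell block A: 1R 0P; cell block B: 3R 2P)
8. 1 poacher ← cell block A.  (cell block A: 1R 1P; cell block B: 3R 1P)
9. 1 ranger and 1 poacher → cell block B.  (cell block A: 0R 0P; cell block B: 4R 2P)

9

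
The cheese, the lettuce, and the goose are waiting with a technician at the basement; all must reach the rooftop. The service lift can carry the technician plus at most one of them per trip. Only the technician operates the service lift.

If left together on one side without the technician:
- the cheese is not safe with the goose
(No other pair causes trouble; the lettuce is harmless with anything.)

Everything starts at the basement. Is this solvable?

Yes

1. Technician goes to the rooftop with the cheese.
2. Technician goes back to the basement alone.
3. Technician goes to the rooftop with the lettuce.
4. Technician goes back to the basement alone.
5. Technician goes to the rooftop with the goose.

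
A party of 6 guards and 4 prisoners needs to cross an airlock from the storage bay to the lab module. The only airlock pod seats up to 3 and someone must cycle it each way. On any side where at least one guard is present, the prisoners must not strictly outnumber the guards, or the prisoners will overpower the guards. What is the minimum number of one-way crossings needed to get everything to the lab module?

9

Counting alone: each trip to the lab module takes at most 3 across and each return brings at least 1 back, so after t trips out (and t−1 returns) at most 3t − (t−1) of the 10 are across; that first reaches 10 at t = 5, so at least 9 crossings are needed.
The plan below uses exactly 9 crossings, so it is optimal:
1. 2 prisoners → the lab module.  (the storage bay: 6G 2P; the lab module: 0G 2P)
2. 1 prisoner ← the storage bay.  (the storage bay: 6G 3P; the lab module: 0G 1P)
3. 3 prisoners → the lab module.  (the storage bay: 6G 0P; the lab module: 0G 4P)
4. 1 prisoner ← the storage bay.  (the storage bay: 6G 1P; the lab module: 0G 3P)
5. 3 guards → the lab module.  (the storage bay: 3G 1P; the lab module: 3G 3P)
6. 1 prisoner ← the storage bay.  (the storage bay: 3G 2P; the lab module: 3G 2P)
7. 1 guard and 2 prisoners → the lab module.  (the storage bay: 2G 0P; the lab module: 4G 4P)
8. 1 prisoner ← the storage bay.  (the storage bay: 2G 1P; the lab module: 4G 3P)
9. 2 guards and 1 prisoner → the lab module.  (the storage bay: 0G 0P; the lab module: 6G 4P)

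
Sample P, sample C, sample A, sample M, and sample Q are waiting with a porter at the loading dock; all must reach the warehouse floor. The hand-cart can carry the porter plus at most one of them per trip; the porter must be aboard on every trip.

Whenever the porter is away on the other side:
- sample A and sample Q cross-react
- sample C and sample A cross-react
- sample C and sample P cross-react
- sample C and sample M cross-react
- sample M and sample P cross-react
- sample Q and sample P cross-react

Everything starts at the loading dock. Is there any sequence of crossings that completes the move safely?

Whatever the first load, the items left behind include a forbidden pair without the porter. No opening move is safe, so no plan exists.

No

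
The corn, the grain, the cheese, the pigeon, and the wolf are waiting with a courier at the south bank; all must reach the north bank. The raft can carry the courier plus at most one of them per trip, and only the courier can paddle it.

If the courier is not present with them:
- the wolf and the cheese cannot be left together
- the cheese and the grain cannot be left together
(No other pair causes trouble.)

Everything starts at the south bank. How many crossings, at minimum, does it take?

11

Counting alone: the courier can take at most 1 across per trip to the north bank, so moving all 5 needs at least 5 loaded trips out, with a return between consecutive ones — at least 9 crossings.
The safety rule pushes this higher. Following every safe sequence of crossings, the most of the 5 that can be at the north bank as the raft arrives there on crossing 9 is 4 — never all 5.
So no plan with fewer than 11 crossings exists, and this one achieves 11:
1. Courier goes to the north bank with the cheese.  [the south bank: the corn, the grain, the pigeon, the wolf | the north bank: the cheese]
2. Courier goes back to the south bank alone.  [the south bank: the corn, the grain, the pigeon, the wolf | the north bank: the cheese]
3. Courier goes to the north bank with the corn.  [the south bank: the grain, the pigeon, the wolf | the north bank: the cheese, the corn]
4. Courier goes back to the south bank alone.  [the south bank: the grain, the pigeon, the wolf | the north bank: the cheese, the corn]
5. Courier goes to the north bank with the grain.  [the south bank: the pigeon, the wolf | the north bank: the cheese, the corn, the grain]
6. Courier goes back to the south bank with the cheese.  [the south bank: the cheese, the pigeon, the wolf | the north bank: the corn, the grain]
7. Courier goes to the north bank with the wolf.  [the south bank: the cheese, the pigeon | the north bank: the corn, the grain, the wolf]
8. Courier goes back to the south bank alone.  [the south bank: the cheese, the pigeon | the north bank: the corn, the grain, the wolf]
9. Courier goes to the north bank with the pigeon.  [the south bank: the cheese | the north bank: the corn, the grain, the pigeon, the wolf]
10. Courier goes back to the south bank alone.  [the south bank: the cheese | the north bank: the corn, the grain, the pigeon, the wolf]
11. Courier goes to the north bank with the cheese.  [the south bank: — | the north bank: the cheese, the corn, the grain, the pigeon, the wolf]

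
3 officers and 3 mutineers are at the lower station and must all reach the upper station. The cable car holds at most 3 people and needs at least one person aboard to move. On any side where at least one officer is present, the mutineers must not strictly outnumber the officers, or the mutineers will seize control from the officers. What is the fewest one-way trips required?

5

Counting alone: each trip to the upper station takes at most 3 across and each return brings at least 1 back, so after t trips out (and t−1 returns) at most 3t − (t−1) of the 6 are across; that first reaches 6 at t = 3, so at least 5 crossings are needed.
The plan below uses exactly 5 crossings, so it is optimal:
1. 2 mutineers → the upper station.  (the lower station: 3O 1M; the upper station: 0O 2M)
2. 1 mutineer ← the lower station.  (the lower station: 3O 2M; the upper station: 0O 1M)
3. 3 officers → the upper station.  (the lower station: 0O 2M; the upper station: 3O 1M)
4. 1 mutineer ← the lower station.  (the lower station: 0O 3M; the upper station: 3O 0M)
5. 3 mutineers → the upper station.  (the lower station: 0O 0M; the upper station: 3O 3M)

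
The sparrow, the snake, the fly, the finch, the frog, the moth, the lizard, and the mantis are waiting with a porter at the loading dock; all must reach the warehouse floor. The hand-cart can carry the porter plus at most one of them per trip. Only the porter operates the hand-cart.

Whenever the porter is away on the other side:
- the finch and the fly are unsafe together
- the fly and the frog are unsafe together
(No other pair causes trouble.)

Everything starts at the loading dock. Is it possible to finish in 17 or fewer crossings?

Yes

Yes — this plan uses 17 crossings (≤ 17):
1. Porter goes to the warehouse floor with the fly.
2. Porter goes back to the loading dock alone.
3. Porter goes to the warehouse floor with the sparrow.
4. Porter goes back to the loading dock alone.
5. Porter goes to the warehouse floor with the snake.
6. Porter goes back to the loading dock alone.
7. Porter goes to the warehouse floor with the finch.
8. Porter goes back to the loading dock with the fly.
9. Porter goes to the warehouse floor with the frog.
10. Porter goes back to the loading dock alone.
11. Porter goes to the warehouse floor with the moth.
12. Porter goes back to the loading dock alone.
13. Porter goes to the warehouse floor with the lizard.
14. Porter goes back to the loading dock alone.
15. Porter goes to the warehouse floor with the mantis.
16. Porter goes back to the loading dock alone.
17. Porter goes to the warehouse floor with the fly.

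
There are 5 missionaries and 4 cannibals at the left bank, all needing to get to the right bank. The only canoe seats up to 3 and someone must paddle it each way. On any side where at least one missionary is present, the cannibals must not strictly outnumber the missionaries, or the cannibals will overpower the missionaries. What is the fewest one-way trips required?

Counting alone: each trip to the right bank takes at most 3 across and each return brings at least 1 back, so after t trips out (and t−1 returns) at most 3t − (t−1) of the 9 are across; that first reaches 9 at t = 4, so at least 7 crossings are needed.
The plan below uses exactly 7 crossings, so it is optimal:
1. 3 cannibals → the right bank.  (the left bank: 5M 1C; the right bank: 0M 3C)
2. 1 cannibal ← the left bank.  (the left bank: 5M 2C; the right bank: 0M 2C)
3. 3 missionaries → the right bank.  (the left bank: 2M 2C; the right bank: 3M 2C)
4. 1 missionary ← the left bank.  (the left bank: 3M 2C; the right bank: 2M 2C)
5. 2 missionaries and 1 cannibal → the right bank.  (the left bank: 1M 1C; the right bank: 4M 3C)
6. 1 missionary ← the left bank.  (the left bank: 2M 1C; the right bank: 3M 3C)
7. 2 missionaries and 1 cannibal → the right bank.  (the left bank: 0M 0C; the right bank: 5M 4C)

7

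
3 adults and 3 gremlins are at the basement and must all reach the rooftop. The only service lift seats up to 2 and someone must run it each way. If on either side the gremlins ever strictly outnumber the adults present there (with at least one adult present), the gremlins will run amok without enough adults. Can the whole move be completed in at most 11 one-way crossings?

Yes

Yes — this plan uses 11 crossings (≤ 11):
1. 2 gremlins → the rooftop.  (the basement: 3A 1G; the rooftop: 0A 2G)
2. 1 gremlin ← the basement.  (the basement: 3A 2G; the rooftop: 0A 1G)
3. 2 gremlins → the rooftop.  (the basement: 3A 0G; the rooftop: 0A 3G)
4. 1 gremlin ← the basement.  (the basement: 3A 1G; the rooftop: 0A 2G)
5. 2 adults → the rooftop.  (the basement: 1A 1G; the rooftop: 2A 2G)
6. 1 adult and 1 gremlin ← the basement.  (the basement: 2A 2G; the rooftop: 1A 1G)
7. 2 adults → the rooftop.  (the basement: 0A 2G; the rooftop: 3A 1G)
8. 1 gremlin ← the basement.  (the basement: 0A 3G; the rooftop: 3A 0G)
9. 2 gremlins → the rooftop.  (the basement: 0A 1G; the rooftop: 3A 2G)
10. 1 gremlin ← the basement.  (the basement: 0A 2G; the rooftop: 3A 1G)
11. 2 gremlins → the rooftop.  (the basement: 0A 0G; the rooftop: 3A 3G)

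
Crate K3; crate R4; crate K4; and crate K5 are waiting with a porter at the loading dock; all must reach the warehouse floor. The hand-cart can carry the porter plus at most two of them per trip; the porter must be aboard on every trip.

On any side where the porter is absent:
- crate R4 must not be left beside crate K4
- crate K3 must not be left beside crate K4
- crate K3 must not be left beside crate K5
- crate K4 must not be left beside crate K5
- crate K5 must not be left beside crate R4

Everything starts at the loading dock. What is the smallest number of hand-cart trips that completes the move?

Counting alone: the porter can take at most 2 across per trip to the warehouse floor, so moving all 4 needs at least 2 loaded trips out, with a return between consecutive ones — at least 3 crossings.
The safety rule pushes this higher. Following every safe sequence of crossings, the most of the 4 that can be at the warehouse floor as the hand-cart arrives there on crossing 3 is 3 — never all 4.
So no plan with fewer than 5 crossings exists, and this one achieves 5:
1. Porter goes to the warehouse floor with crate K4 and crate K5.  [the loading dock: crate K3, crate R4 | the warehouse floor: crate K4, crate K5]
2. Porter goes back to the loading dock with crate K4.  [the loading dock: crate K3, crate K4, crate R4 | the warehouse floor: crate K5]
3. Porter goes to the warehouse floor with crate K3 and crate R4.  [the loading dock: crate K4 | the warehouse floor: crate K3, crate K5, crate R4]
4. Porter goes back to the loading dock with crate K5.  [the loading dock: crate K4, crate K5 | the warehouse floor: crate K3, crate R4]
5. Porter goes to the warehouse floor with crate K4 and crate K5.  [the loading dock: — | the warehouse floor: crate K3, crate K4, crate K5, crate R4]

5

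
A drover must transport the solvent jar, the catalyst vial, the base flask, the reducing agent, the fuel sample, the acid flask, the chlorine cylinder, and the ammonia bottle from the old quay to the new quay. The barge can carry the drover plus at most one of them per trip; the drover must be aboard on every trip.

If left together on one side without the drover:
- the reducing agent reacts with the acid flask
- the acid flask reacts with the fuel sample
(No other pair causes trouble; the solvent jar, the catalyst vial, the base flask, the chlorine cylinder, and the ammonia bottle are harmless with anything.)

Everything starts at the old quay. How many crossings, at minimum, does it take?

Counting alone: the drover can take at most 1 across per trip to the new quay, so moving all 8 needs at least 8 loaded trips out, with a return between consecutive ones — at least 15 crossings.
The safety rule pushes this higher. Following every safe sequence of crossings, the most of the 8 that can be at the new quay as the barge arrives there on crossing 15 is 7 — never all 8.
So no plan with fewer than 17 crossings exists, and this one achieves 17:
1. Drover goes to the new quay with the acid flask.  [the old quay: the ammonia bottle, the base flask, the catalyst vial, the chlorine cylinder, the fuel sample, the reducing agent, the solvent jar | the new quay: the acid flask]
2. Drover goes back to the old quay alone.  [the old quay: the ammonia bottle, the base flask, the catalyst vial, the chlorine cylinder, the fuel sample, the reducing agent, the solvent jar | the new quay: the acid flask]
3. Drover goes to the new quay with the solvent jar.  [the old quay: the ammonia bottle, the base flask, the catalyst vial, the chlorine cylinder, the fuel sample, the reducing agent | the new quay: the acid flask, the solvent jar]
4. Drover goes back to the old quay alone.  [the old quay: the ammonia bottle, the base flask, the catalyst vial, the chlorine cylinder, the fuel sample, the reducing agent | the new quay: the acid flask, the solvent jar]
5. Drover goes to the new quay with the catalyst vial.  [the old quay: the ammonia bottle, the base flask, the chlorine cylinder, the fuel sample, the reducing agent | the new quay: the acid flask, the catalyst vial, the solvent jar]
6. Drover goes back to the old quay alone.  [the old quay: the ammonia bottle, the base flask, the chlorine cylinder, the fuel sample, the reducing agent | the new quay: the acid flask, the catalyst vial, the solvent jar]
7. Drover goes to the new quay with the base flask.  [the old quay: the ammonia bottle, the chlorine cylinder, the fuel sample, the reducing agent | the new quay: the acid flask, the base flask, the catalyst vial, the solvent jar]
8. Drover goes back to the old quay alone.  [the old quay: the ammonia bottle, the chlorine cylinder, the fuel sample, the reducing agent | the new quay: the acid flask, the base flask, the catalyst vial, the solvent jar]
9. Drover goes to the new quay with the reducing agent.  [the old quay: the ammonia bottle, the chlorine cylinder, the fuel sample | the new quay: the acid flask, the base flask, the catalyst vial, the reducing agent, the solvent jar]
10. Drover goes back to the old quay with the acid flask.  [the old quay: the acid flask, the ammonia bottle, the chlorine cylinder, the fuel sample | the new quay: the base flask, the catalyst vial, the reducing agent, the solvent jar]
11. Drover goes to the new quay with the fuel sample.  [the old quay: the acid flask, the ammonia bottle, the chlorine cylinder | the new quay: the base flask, the catalyst vial, the fuel sample, the reducing agent, the solvent jar]
12. Drover goes back to the old quay alone.  [the old quay: the acid flask, the ammonia bottle, the chlorine cylinder | the new quay: the base flask, the catalyst vial, the fuel sample, the reducing agent, the solvent jar]
13. Drover goes to the new quay with the chlorine cylinder.  [the old quay: the acid flask, the ammonia bottle | the new quay: the base flask, the catalyst vial, the chlorine cylinder, the fuel sample, the reducing agent, the solvent jar]
14. Drover goes back to the old quay alone.  [the old quay: the acid flask, the ammonia bottle | the new quay: the base flask, the catalyst vial, the chlorine cylinder, the fuel sample, the reducing agent, the solvent jar]
15. Drover goes to the new quay with the ammonia bottle.  [the old quay: the acid flask | the new quay: the ammonia bottle, the base flask, the catalyst vial, the chlorine cylinder, the fuel sample, the reducing agent, the solvent jar]
16. Drover goes back to the old quay alone.  [the old quay: the acid flask | the new quay: the ammonia bottle, the base flask, the catalyst vial, the chlorine cylinder, the fuel sample, the reducing agent, the solvent jar]
17. Drover goes to the new quay with the acid flask.  [the old quay: — | the new quay: the acid flask, the ammonia bottle, the base flask, the catalyst vial, the chlorine cylinder, the fuel sample, the reducing agent, the solvent jar]

17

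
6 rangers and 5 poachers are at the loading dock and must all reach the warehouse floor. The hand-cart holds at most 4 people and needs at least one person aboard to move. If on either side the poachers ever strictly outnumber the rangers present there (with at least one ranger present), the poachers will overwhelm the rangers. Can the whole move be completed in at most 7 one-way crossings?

Yes

Yes — this plan uses 7 crossings (≤ 7):
1. 2 poachers → the warehouse floor.  (the loading dock: 6R 3P; the warehouse floor: 0R 2P)
2. 1 poacher ← the loading dock.  (the loading dock: 6R 4P; the warehouse floor: 0R 1P)
3. 4 poachers → the warehouse floor.  (the loading dock: 6R 0P; the warehouse floor: 0R 5P)
4. 1 poacher ← the loading dock.  (the loading dock: 6R 1P; the warehouse floor: 0R 4P)
5. 4 rangers → the warehouse floor.  (the loading dock: 2R 1P; the warehouse floor: 4R 4P)
6. 1 poacher ← the loading dock.  (the loading dock: 2R 2P; the warehouse floor: 4R 3P)
7. 2 rangers and 2 poachers → the warehouse floor.  (the loading dock: 0R 0P; the warehouse floor: 6R 5P)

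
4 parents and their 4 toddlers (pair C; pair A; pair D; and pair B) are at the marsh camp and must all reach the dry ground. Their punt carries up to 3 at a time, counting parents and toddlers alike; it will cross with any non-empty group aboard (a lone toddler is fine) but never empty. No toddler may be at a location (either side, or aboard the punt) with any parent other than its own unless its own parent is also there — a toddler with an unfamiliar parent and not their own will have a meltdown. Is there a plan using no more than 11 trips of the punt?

Yes

Yes — this plan uses 9 crossings (≤ 11):
1. parent C and toddler C cross → the dry ground.
2. parent C crosses ← the marsh camp.
3. parent A, parent C, and toddler A cross → the dry ground.
4. parent C and toddler C cross ← the marsh camp.
5. parent B, parent C, and parent D cross → the dry ground.
6. toddler A crosses ← the marsh camp.
7. toddler A and toddler C cross → the dry ground.
8. toddler C crosses ← the marsh camp.
9. toddler B, toddler C, and toddler D cross → the dry ground.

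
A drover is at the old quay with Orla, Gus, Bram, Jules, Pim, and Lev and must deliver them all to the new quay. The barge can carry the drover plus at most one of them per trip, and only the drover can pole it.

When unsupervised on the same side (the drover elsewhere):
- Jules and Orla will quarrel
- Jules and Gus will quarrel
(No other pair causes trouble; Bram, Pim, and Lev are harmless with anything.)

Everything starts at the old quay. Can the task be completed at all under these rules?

Yes

1. Drover goes to the new quay with Jules.
2. Drover goes back to the old quay alone.
3. Drover goes to the new quay with Orla.
4. Drover goes back to the old quay with Jules.
5. Drover goes to the new quay with Gus.
6. Drover goes back to the old quay alone.
7. Drover goes to the new quay with Bram.
8. Drover goes back to the old quay alone.
9. Drover goes to the new quay with Pim.
10. Drover goes back to the old quay alone.
11. Drover goes to the new quay with Lev.
12. Drover goes back to the old quay alone.
13. Drover goes to the new quay with Jules.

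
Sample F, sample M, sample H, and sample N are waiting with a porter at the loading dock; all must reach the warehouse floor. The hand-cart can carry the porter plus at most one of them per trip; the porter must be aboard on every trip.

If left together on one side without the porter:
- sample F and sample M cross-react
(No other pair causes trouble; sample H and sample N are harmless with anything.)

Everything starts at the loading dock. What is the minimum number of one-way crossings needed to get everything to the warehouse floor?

Counting alone: the porter can take at most 1 across per trip to the warehouse floor, so moving all 4 needs at least 4 loaded trips out, with a return between consecutive ones — at least 7 crossings.
The plan below uses exactly 7 crossings, so it is optimal:
1. Porter goes to the warehouse floor with sample F.  [the loading dock: sample H, sample M, sample N | the warehouse floor: sample F]
2. Porter goes back to the loading dock alone.  [the loading dock: sample H, sample M, sample N | the warehouse floor: sample F]
3. Porter goes to the warehouse floor with sample H.  [the loading dock: sample M, sample N | the warehouse floor: sample F, sample H]
4. Porter goes back to the loading dock alone.  [the loading dock: sample M, sample N | the warehouse floor: sample F, sample H]
5. Porter goes to the warehouse floor with sample N.  [the loading dock: sample M | the warehouse floor: sample F, sample H, sample N]
6. Porter goes back to the loading dock alone.  [the loading dock: sample M | the warehouse floor: sample F, sample H, sample N]
7. Porter goes to the warehouse floor with sample M.  [the loading dock: — | the warehouse floor: sample F, sample H, sample M, sample N]

7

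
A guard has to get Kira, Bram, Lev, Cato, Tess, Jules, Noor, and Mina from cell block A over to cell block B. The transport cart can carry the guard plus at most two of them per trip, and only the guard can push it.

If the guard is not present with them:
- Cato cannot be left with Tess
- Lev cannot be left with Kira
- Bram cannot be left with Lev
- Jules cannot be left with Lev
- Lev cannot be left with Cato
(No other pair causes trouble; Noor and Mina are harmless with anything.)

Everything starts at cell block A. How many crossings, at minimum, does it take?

Counting alone: the guard can take at most 2 across per trip to cell block B, so moving all 8 needs at least 4 loaded trips out, with a return between consecutive ones — at least 7 crossings.
The safety rule pushes this higher. Following every safe sequence of crossings, the most of the 8 that can be at cell block B as the transport cart arrives there on crossing 7 is 7 — never all 8.
So no plan with fewer than 9 crossings exists, and this one achieves 9:
1. Guard goes to cell block B with Cato and Lev.  [cell block A: Bram, Jules, Kira, Mina, Noor, Tess | cell block B: Cato, Lev]
2. Guard goes back to cell block A with Lev.  [cell block A: Bram, Jules, Kira, Lev, Mina, Noor, Tess | cell block B: Cato]
3. Guard goes to cell block B with Kira and Lev.  [cell block A: Bram, Jules, Mina, Noor, Tess | cell block B: Cato, Kira, Lev]
4. Guard goes back to cell block A with Lev.  [cell block A: Bram, Jules, Lev, Mina, Noor, Tess | cell block B: Cato, Kira]
5. Guard goes to cell block B with Bram and Jules.  [cell block A: Lev, Mina, Noor, Tess | cell block B: Bram, Cato, Jules, Kira]
6. Guard goes back to cell block A alone.  [cell block A: Lev, Mina, Noor, Tess | cell block B: Bram, Cato, Jules, Kira]
7. Guard goes to cell block B with Mina and Noor.  [cell block A: Lev, Tess | cell block B: Bram, Cato, Jules, Kira, Mina, Noor]
8. Guard goes back to cell block A alone.  [cell block A: Lev, Tess | cell block B: Bram, Cato, Jules, Kira, Mina, Noor]
9. Guard goes to cell block B with Lev and Tess.  [cell block A: — | cell block B: Bram, Cato, Jules, Kira, Lev, Mina, Noor, Tess]

9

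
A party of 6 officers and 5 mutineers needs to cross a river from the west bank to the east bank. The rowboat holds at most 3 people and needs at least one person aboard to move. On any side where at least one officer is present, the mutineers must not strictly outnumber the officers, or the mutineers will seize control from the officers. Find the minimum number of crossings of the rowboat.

Counting alone: each trip to the east bank takes at most 3 across and each return brings at least 1 back, so after t trips out (and t−1 returns) at most 3t − (t−1) of the 11 are across; that first reaches 11 at t = 5, so at least 9 crossings are needed.
The plan below uses exactly 9 crossings, so it is optimal:
1. 3 mutineers → the east bank.  (the west bank: 6O 2M; the east bank: 0O 3M)
2. 1 mutineer ← the west bank.  (the west bank: 6O 3M; the east bank: 0O 2M)
3. 3 officers → the east bank.  (the west bank: 3O 3M; the east bank: 3O 2M)
4. 1 officer ← the west bank.  (the west bank: 4O 3M; the east bank: 2O 2M)
5. 2 officers and 1 mutineer → the east bank.  (the west bank: 2O 2M; the east bank: 4O 3M)
6. 1 officer ← the west bank.  (the west bank: 3O 2M; the east bank: 3O 3M)
7. 2 officers and 1 mutineer → the east bank.  (the west bank: 1O 1M; the east bank: 5O 4M)
8. 1 officer ← the west bank.  (the west bank: 2O 1M; the east bank: 4O 4M)
9. 2 officers and 1 mutineer → the east bank.  (the west bank: 0O 0M; the east bank: 6O 5M)

9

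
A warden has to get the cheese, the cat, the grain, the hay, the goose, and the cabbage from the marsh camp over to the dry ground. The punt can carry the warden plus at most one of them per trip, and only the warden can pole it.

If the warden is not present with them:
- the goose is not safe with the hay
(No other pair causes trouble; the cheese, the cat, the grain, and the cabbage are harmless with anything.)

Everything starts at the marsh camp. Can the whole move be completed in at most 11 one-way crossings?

Yes — this plan uses 11 crossings (≤ 11):
1. Warden goes to the dry ground with the hay.  [the marsh camp: the cabbage, the cat, the cheese, the goose, the grain | the dry ground: the hay]
2. Warden goes back to the marsh camp alone.  [the marsh camp: the cabbage, the cat, the cheese, the goose, the grain | the dry ground: the hay]
3. Warden goes to the dry ground with the cheese.  [the marsh camp: the cabbage, the cat, the goose, the grain | the dry ground: the cheese, the hay]
4. Warden goes back to the marsh camp alone.  [the marsh camp: the cabbage, the cat, the goose, the grain | the dry ground: the cheese, the hay]
5. Warden goes to the dry ground with the cat.  [the marsh camp: the cabbage, the goose, the grain | the dry ground: the cat, the cheese, the hay]
6. Warden goes back to the marsh camp alone.  [the marsh camp: the cabbage, the goose, the grain | the dry ground: the cat, the cheese, the hay]
7. Warden goes to the dry ground with the grain.  [the marsh camp: the cabbage, the goose | the dry ground: the cat, the cheese, the grain, the hay]
8. Warden goes back to the marsh camp alone.  [the marsh camp: the cabbage, the goose | the dry ground: the cat, the cheese, the grain, the hay]
9. Warden goes to the dry ground with the cabbage.  [the marsh camp: the goose | the dry ground: the cabbage, the cat, the cheese, the grain, the hay]
10. Warden goes back to the marsh camp alone.  [the marsh camp: the goose | the dry ground: the cabbage, the cat, the cheese, the grain, the hay]
11. Warden goes to the dry ground with the goose.  [the marsh camp: — | the dry ground: the cabbage, the cat, the cheese, the goose, the grain, the hay]

Yes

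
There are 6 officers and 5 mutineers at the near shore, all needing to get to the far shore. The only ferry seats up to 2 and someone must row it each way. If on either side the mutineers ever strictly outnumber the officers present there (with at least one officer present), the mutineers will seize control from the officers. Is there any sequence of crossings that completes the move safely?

1. 2 mutineers → the far shore.  (the near shore: 6O 3M; the far shore: 0O 2M)
2. 1 mutineer ← the near shore.  (the near shore: 6O 4M; the far shore: 0O 1M)
3. 2 mutineers → the far shore.  (the near shore: 6O 2M; the far shore: 0O 3M)
4. 1 mutineer ← the near shore.  (the near shore: 6O 3M; the far shore: 0O 2M)
5. 2 officers → the far shore.  (the near shore: 4O 3M; the far shore: 2O 2M)
6. 1 mutineer ← the near shore.  (the near shore: 4O 4M; the far shore: 2O 1M)
7. 1 officer and 1 mutineer → the far shore.  (the near shore: 3O 3M; the far shore: 3O 2M)
8. 1 officer ← the near shore.  (the near shore: 4O 3M; the far shore: 2O 2M)
9. 1 officer and 1 mutineer → the far shore.  (the near shore: 3O 2M; the far shore: 3O 3M)
10. 1 mutineer ← the near shore.  (the near shore: 3O 3M; the far shore: 3O 2M)
11. 1 officer and 1 mutineer → the far shore.  (the near shore: 2O 2M; the far shore: 4O 3M)
12. 1 officer ← the near shore.  (the near shore: 3O 2M; the far shore: 3O 3M)
13. 1 officer and 1 mutineer → the far shore.  (the near shore: 2O 1M; the far shore: 4O 4M)
14. 1 mutineer ← the near shore.  (the near shore: 2O 2M; the far shore: 4O 3M)
15. 1 officer and 1 mutineer → the far shore.  (the near shore: 1O 1M; the far shore: 5O 4M)
16. 1 officer ← the near shore.  (the near shore: 2O 1M; the far shore: 4O 4M)
17. 1 officer and 1 mutineer → the far shore.  (the near shore: 1O 0M; the far shore: 5O 5M)
18. 1 mutineer ← the near shore.  (the near shore: 1O 1M; the far shore: 5O 4M)
19. 1 officer and 1 mutineer → the far shore.  (the near shore: 0O 0M; the far shore: 6O 5M)

Yes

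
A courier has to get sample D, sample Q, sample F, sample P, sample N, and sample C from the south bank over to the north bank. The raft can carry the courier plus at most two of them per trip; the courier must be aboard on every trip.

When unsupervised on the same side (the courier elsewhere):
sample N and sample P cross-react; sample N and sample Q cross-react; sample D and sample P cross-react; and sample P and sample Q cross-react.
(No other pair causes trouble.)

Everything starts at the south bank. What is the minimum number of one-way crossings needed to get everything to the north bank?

Counting alone: the courier can take at most 2 across per trip to the north bank, so moving all 6 needs at least 3 loaded trips out, with a return between consecutive ones — at least 5 crossings.
The safety rule pushes this higher. Following every safe sequence of crossings, the most of the 6 that can be at the north bank as the raft arrives there on crossings 5, 7 is 4, 5 respectively — never all 6.
So no plan with fewer than 9 crossings exists, and this one achieves 9:
1. Courier goes to the north bank with sample P and sample Q.  [the south bank: sample C, sample D, sample F, sample N | the north bank: sample P, sample Q]
2. Courier goes back to the south bank with sample Q.  [the south bank: sample C, sample D, sample F, sample N, sample Q | the north bank: sample P]
3. Courier goes to the north bank with sample D and sample Q.  [the south bank: sample C, sample F, sample N | the north bank: sample D, sample P, sample Q]
4. Courier goes back to the south bank with sample P.  [the south bank: sample C, sample F, sample N, sample P | the north bank: sample D, sample Q]
5. Courier goes to the north bank with sample F and sample P.  [the south bank: sample C, sample N | the north bank: sample D, sample F, sample P, sample Q]
6. Courier goes back to the south bank with sample P.  [the south bank: sample C, sample N, sample P | the north bank: sample D, sample F, sample Q]
7. Courier goes to the north bank with sample C and sample P.  [the south bank: sample N | the north bank: sample C, sample D, sample F, sample P, sample Q]
8. Courier goes back to the south bank with sample P.  [the south bank: sample N, sample P | the north bank: sample C, sample D, sample F, sample Q]
9. Courier goes to the north bank with sample N and sample P.  [the south bank: — | the north bank: sample C, sample D, sample F, sample N, sample P, sample Q]

9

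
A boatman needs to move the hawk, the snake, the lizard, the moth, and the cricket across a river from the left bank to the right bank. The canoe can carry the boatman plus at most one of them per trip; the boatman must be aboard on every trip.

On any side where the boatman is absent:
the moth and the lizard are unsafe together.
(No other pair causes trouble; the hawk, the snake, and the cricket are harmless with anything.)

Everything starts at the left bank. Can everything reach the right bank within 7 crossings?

No

Counting alone: the boatman can take at most 1 across per trip to the right bank, so moving all 5 needs at least 5 loaded trips out, with a return between consecutive ones — at least 9 crossings.
Since 7 < 9, 7 crossings cannot be enough. (The shortest complete plan in fact takes 9:)
1. Boatman goes to the right bank with the lizard.  [the left bank: the cricket, the hawk, the moth, the snake | the right bank: the lizard]
2. Boatman goes back to the left bank alone.  [the left bank: the cricket, the hawk, the moth, the snake | the right bank: the lizard]
3. Boatman goes to the right bank with the hawk.  [the left bank: the cricket, the moth, the snake | the right bank: the hawk, the lizard]
4. Boatman goes back to the left bank alone.  [the left bank: the cricket, the moth, the snake | the right bank: the hawk, the lizard]
5. Boatman goes to the right bank with the snake.  [the left bank: the cricket, the moth | the right bank: the hawk, the lizard, the snake]
6. Boatman goes back to the left bank alone.  [the left bank: the cricket, the moth | the right bank: the hawk, the lizard, the snake]
7. Boatman goes to the right bank with the cricket.  [the left bank: the moth | the right bank: the cricket, the hawk, the lizard, the snake]
8. Boatman goes back to the left bank alone.  [the left bank: the moth | the right bank: the cricket, the hawk, the lizard, the snake]
9. Boatman goes to the right bank with the moth.  [the left bank: — | the right bank: the cricket, the hawk, the lizard, the moth, the snake]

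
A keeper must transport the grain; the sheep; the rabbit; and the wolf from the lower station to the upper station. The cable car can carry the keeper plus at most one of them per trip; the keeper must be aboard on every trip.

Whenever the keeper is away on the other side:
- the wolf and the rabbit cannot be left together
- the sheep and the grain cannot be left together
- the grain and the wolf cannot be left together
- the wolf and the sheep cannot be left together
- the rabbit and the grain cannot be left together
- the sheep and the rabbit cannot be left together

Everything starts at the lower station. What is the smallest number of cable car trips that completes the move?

Whatever the first load, the items left behind include a forbidden pair without the keeper. No opening move is safe, so no plan exists.

impossible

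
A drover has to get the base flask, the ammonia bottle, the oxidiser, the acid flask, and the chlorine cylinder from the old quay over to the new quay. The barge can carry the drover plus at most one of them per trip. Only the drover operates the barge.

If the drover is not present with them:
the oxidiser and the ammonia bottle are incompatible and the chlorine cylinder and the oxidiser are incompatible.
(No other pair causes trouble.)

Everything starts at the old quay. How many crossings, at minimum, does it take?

Counting alone: the drover can take at most 1 across per trip to the new quay, so moving all 5 needs at least 5 loaded trips out, with a return between consecutive ones — at least 9 crossings.
The safety rule pushes this higher. Following every safe sequence of crossings, the most of the 5 that can be at the new quay as the barge arrives there on crossing 9 is 4 — never all 5.
So no plan with fewer than 11 crossings exists, and this one achieves 11:
1. Drover goes to the new quay with the oxidiser.  [the old quay: the acid flask, the ammonia bottle, the base flask, the chlorine cylinder | the new quay: the oxidiser]
2. Drover goes back to the old quay alone.  [the old quay: the acid flask, the ammonia bottle, the base flask, the chlorine cylinder | the new quay: the oxidiser]
3. Drover goes to the new quay with the base flask.  [the old quay: the acid flask, the ammonia bottle, the chlorine cylinder | the new quay: the base flask, the oxidiser]
4. Drover goes back to the old quay alone.  [the old quay: the acid flask, the ammonia bottle, the chlorine cylinder | the new quay: the base flask, the oxidiser]
5. Drover goes to the new quay with the ammonia bottle.  [the old quay: the acid flask, the chlorine cylinder | the new quay: the ammonia bottle, the base flask, the oxidiser]
6. Drover goes back to the old quay with the oxidiser.  [the old quay: the acid flask, the chlorine cylinder, the oxidiser | the new quay: the ammonia bottle, the base flask]
7. Drover goes to the new quay with the chlorine cylinder.  [the old quay: the acid flask, the oxidiser | the new quay: the ammonia bottle, the base flask, the chlorine cylinder]
8. Drover goes back to the old quay alone.  [the old quay: the acid flask, the oxidiser | the new quay: the ammonia bottle, the base flask, the chlorine cylinder]
9. Drover goes to the new quay with the acid flask.  [the old quay: the oxidiser | the new quay: the acid flask, the ammonia bottle, the base flask, the chlorine cylinder]
10. Drover goes back to the old quay alone.  [the old quay: the oxidiser | the new quay: the acid flask, the ammonia bottle, the base flask, the chlorine cylinder]
11. Drover goes to the new quay with the oxidiser.  [the old quay: — | the new quay: the acid flask, the ammonia bottle, the base flask, the chlorine cylinder, the oxidiser]

11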